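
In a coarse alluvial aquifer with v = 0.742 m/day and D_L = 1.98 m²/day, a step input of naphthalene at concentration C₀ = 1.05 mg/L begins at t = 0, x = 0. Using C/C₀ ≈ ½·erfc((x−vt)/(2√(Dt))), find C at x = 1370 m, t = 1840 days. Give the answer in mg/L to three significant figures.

For a continuous step input, C/C₀ ≈ ½·erfc((x−vt)/(2√(Dt))).
vt = 0.742 × 1840 = 1365.28 m and 2√(Dt) = 2√(1.98 × 1840) = 120.7 m.
Argument (x−vt)/(2√(Dt)) = (1370 − 1365.28)/120.7 = 0.03911; ½·erfc(0.03911) = 0.4779.
C = 1.05 × 0.4779 = 0.502 mg/L.

0.502 mg/L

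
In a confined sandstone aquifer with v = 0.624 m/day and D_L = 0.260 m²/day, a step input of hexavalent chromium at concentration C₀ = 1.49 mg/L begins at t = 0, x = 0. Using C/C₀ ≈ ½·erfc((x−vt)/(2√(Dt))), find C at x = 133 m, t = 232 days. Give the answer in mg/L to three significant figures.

1.28 mg/L

For a continuous step input, C/C₀ ≈ ½·erfc((x−vt)/(2√(Dt))).
vt = 0.624 × 232 = 144.768 m and 2√(Dt) = 2√(0.260 × 232) = 15.53 m.
Argument (x−vt)/(2√(Dt)) = (133 − 144.768)/15.53 = -0.7578; ½·erfc(-0.7578) = 0.8581.
C = 1.49 × 0.8581 = 1.28 mg/L.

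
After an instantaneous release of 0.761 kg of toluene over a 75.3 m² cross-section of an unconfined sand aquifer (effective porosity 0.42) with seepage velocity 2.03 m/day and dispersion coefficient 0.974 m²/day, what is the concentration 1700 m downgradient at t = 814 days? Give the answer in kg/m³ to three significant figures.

0.000118 kg/m³

For an instantaneous plane source, C(x,t) = M/(n_e·A·√(4πDt)) · exp(−(x−vt)²/(4Dt)), with n_e·A the pore (flow) area.
Plume center vt = 2.03 × 814 = 1652.42 m, so the well at 1700 m is 47.58 m downgradient of the peak.
√(4πDt) = 99.82 m, giving peak height M/(n_e·A·√(4πDt)) = 0.761/(0.42 × 75.3 × 99.82) = 0.0002411 kg/m³.
(x−vt)²/(4Dt) = (47.58)²/(4 × 0.974 × 814) = 0.7138; exp(−0.7138) = 0.4898.
C = 0.0002411 × 0.4898 = 0.000118 kg/m³.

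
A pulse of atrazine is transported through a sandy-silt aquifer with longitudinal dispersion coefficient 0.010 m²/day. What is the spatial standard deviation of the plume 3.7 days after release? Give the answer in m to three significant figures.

0.272 m

Dispersive spreading gives a Gaussian with σ² = 2Dt; advection only shifts the center.
σ = √(2 × 0.010 × 3.7) = 0.272 m.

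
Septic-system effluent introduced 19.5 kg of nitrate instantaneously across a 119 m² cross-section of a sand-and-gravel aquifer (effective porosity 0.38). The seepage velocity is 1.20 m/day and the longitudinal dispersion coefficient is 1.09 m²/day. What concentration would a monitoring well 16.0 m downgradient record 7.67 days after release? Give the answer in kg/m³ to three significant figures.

For an instantaneous plane source, C(x,t) = M/(n_e·A·√(4πDt)) · exp(−(x−vt)²/(4Dt)), with n_e·A the pore (flow) area.
Plume center vt = 1.20 × 7.67 = 9.204 m, so the well at 16.0 m is 6.796 m downgradient of the peak.
√(4πDt) = 10.25 m, giving peak height M/(n_e·A·√(4πDt)) = 19.5/(0.38 × 119 × 10.25) = 0.04207 kg/m³.
(x−vt)²/(4Dt) = (6.796)²/(4 × 1.09 × 7.67) = 1.381; exp(−1.381) = 0.2513.
C = 0.04207 × 0.2513 = 0.0106 kg/m³.

0.0106 kg/m³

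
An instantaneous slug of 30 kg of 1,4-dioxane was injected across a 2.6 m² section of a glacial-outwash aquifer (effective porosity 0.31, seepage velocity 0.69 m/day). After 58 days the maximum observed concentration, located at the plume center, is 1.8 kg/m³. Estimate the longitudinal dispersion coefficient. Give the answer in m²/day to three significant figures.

At the plume center C_max = M/(n_e·A·√(4πDt)), so D = M²/(4πt·(n_e·A·C_max)²).
n_e·A·C_max = 0.31 × 2.6 × 1.8 = 1.451 kg/m.
D = 30²/(4π × 58 × 1.451²) = 0.587 m²/day.

0.587 m²/day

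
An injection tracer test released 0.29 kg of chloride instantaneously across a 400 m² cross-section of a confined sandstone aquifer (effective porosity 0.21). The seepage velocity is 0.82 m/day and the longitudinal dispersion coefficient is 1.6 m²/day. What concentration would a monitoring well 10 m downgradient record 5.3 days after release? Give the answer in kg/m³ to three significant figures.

0.000130 kg/m³

For an instantaneous plane source, C(x,t) = M/(n_e·A·√(4πDt)) · exp(−(x−vt)²/(4Dt)), with n_e·A the pore (flow) area.
Plume center vt = 0.82 × 5.3 = 4.346 m, so the well at 10 m is 5.654 m downgradient of the peak.
√(4πDt) = 10.32 m, giving peak height M/(n_e·A·√(4πDt)) = 0.29/(0.21 × 400 × 10.32) = 0.0003345 kg/m³.
(x−vt)²/(4Dt) = (5.654)²/(4 × 1.6 × 5.3) = 0.9424; exp(−0.9424) = 0.3897.
C = 0.0003345 × 0.3897 = 0.000130 kg/m³.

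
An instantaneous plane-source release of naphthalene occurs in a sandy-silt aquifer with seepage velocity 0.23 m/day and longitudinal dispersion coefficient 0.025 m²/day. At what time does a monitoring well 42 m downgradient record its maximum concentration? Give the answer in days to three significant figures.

182 days

For the 1D instantaneous-source solution, setting ∂C/∂t = 0 at fixed x gives v²t² + 2Dt − x² = 0, so t = (√(D² + v²x²) − D)/v².
√(D² + v²x²) = √(0.025² + 0.23² × 42²) = 9.660; v² = 0.0529.
t = (9.660 − 0.025)/0.0529 = 182 days (vs. the pure-advection estimate x/v = 183 d).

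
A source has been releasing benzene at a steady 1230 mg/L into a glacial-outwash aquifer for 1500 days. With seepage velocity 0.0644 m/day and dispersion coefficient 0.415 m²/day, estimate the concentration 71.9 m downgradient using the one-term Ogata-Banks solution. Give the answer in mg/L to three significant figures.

932 mg/L

For a continuous step input, C/C₀ ≈ ½·erfc((x−vt)/(2√(Dt))).
vt = 0.0644 × 1500 = 96.6 m and 2√(Dt) = 2√(0.415 × 1500) = 49.90 m.
Argument (x−vt)/(2√(Dt)) = (71.9 − 96.6)/49.90 = -0.4950; ½·erfc(-0.4950) = 0.7580.
C = 1230 × 0.7580 = 932 mg/L.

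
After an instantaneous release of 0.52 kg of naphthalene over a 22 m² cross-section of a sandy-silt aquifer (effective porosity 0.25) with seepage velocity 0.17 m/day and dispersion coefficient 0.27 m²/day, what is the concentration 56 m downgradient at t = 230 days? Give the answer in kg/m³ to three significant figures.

0.00107 kg/m³

For an instantaneous plane source, C(x,t) = M/(n_e·A·√(4πDt)) · exp(−(x−vt)²/(4Dt)), with n_e·A the pore (flow) area.
Plume center vt = 0.17 × 230 = 39.1 m, so the well at 56 m is 16.9 m downgradient of the peak.
√(4πDt) = 27.94 m, giving peak height M/(n_e·A·√(4πDt)) = 0.52/(0.25 × 22 × 27.94) = 0.003384 kg/m³.
(x−vt)²/(4Dt) = (16.9)²/(4 × 0.27 × 230) = 1.150; exp(−1.150) = 0.3166.
C = 0.003384 × 0.3166 = 0.00107 kg/m³.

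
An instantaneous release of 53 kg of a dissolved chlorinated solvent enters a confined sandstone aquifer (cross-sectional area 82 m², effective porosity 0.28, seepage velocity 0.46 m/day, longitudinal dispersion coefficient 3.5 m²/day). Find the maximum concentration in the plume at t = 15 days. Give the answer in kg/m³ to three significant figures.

The peak of an instantaneous 1D plume sits at x = vt; there the Gaussian factor is 1 and C_max = M/(n_e·A·√(4πDt)), where n_e·A is the pore area the mass is dissolved in.
√(4πDt) = √(4π × 3.5 × 15) = 25.69 m, so C_max = 53/(0.28 × 82 × 25.69) = 0.0899 kg/m³.

0.0899 kg/m³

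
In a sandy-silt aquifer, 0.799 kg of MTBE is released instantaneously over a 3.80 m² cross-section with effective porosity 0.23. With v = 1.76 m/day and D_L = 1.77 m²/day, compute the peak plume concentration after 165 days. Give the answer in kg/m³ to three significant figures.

0.0151 kg/m³

The peak of an instantaneous 1D plume sits at x = vt; there the Gaussian factor is 1 and C_max = M/(n_e·A·√(4πDt)), where n_e·A is the pore area the mass is dissolved in.
√(4πDt) = √(4π × 1.77 × 165) = 60.58 m, so C_max = 0.799/(0.23 × 3.80 × 60.58) = 0.0151 kg/m³.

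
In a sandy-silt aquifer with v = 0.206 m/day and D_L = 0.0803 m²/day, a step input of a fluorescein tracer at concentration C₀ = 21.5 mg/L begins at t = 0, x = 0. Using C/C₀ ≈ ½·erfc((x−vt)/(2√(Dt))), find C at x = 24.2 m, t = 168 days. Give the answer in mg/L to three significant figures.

21.0 mg/L

For a continuous step input, C/C₀ ≈ ½·erfc((x−vt)/(2√(Dt))).
vt = 0.206 × 168 = 34.608 m and 2√(Dt) = 2√(0.0803 × 168) = 7.346 m.
Argument (x−vt)/(2√(Dt)) = (24.2 − 34.608)/7.346 = -1.417; ½·erfc(-1.417) = 0.9775.
C = 21.5 × 0.9775 = 21.0 mg/L.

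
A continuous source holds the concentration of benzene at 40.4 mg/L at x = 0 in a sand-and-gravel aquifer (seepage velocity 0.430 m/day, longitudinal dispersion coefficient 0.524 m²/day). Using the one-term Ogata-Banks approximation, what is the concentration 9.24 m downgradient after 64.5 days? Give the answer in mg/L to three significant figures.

39.9 mg/L

For a continuous step input, C/C₀ ≈ ½·erfc((x−vt)/(2√(Dt))).
vt = 0.430 × 64.5 = 27.735 m and 2√(Dt) = 2√(0.524 × 64.5) = 11.63 m.
Argument (x−vt)/(2√(Dt)) = (9.24 − 27.735)/11.63 = -1.590; ½·erfc(-1.590) = 0.9877.
C = 40.4 × 0.9877 = 39.9 mg/L.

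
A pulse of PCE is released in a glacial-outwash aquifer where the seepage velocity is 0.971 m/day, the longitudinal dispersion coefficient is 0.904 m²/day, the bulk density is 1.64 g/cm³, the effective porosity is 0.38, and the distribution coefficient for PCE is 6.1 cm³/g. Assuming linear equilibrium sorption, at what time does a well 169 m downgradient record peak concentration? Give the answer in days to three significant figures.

Retardation factor R = 1 + ρ_b·K_d/n = 1 + 1.64 × 6.1/0.38 = 27.33.
Sorption retards both mechanisms: v_R = v/R = 0.03553 m/day, D_R = D/R = 0.03308 m²/day.
Peak time from v_R²t² + 2D_R t − x² = 0: t = (√(D_R² + v_R²x²) − D_R)/v_R².
√(D_R² + v_R²x²) = √(0.03308² + 0.03553² × 169²) = 6.005; v_R² = 0.001262.
t = (6.005 − 0.03308)/0.001262 = 4730 days.

4730 days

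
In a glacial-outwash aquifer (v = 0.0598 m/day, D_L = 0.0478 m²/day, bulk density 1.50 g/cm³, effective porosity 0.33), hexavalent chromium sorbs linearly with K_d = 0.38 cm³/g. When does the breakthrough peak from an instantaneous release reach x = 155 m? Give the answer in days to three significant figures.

7030 days

Retardation factor R = 1 + ρ_b·K_d/n = 1 + 1.50 × 0.38/0.33 = 2.727.
Sorption retards both mechanisms: v_R = v/R = 0.02193 m/day, D_R = D/R = 0.01753 m²/day.
Peak time from v_R²t² + 2D_R t − x² = 0: t = (√(D_R² + v_R²x²) − D_R)/v_R².
√(D_R² + v_R²x²) = √(0.01753² + 0.02193² × 155²) = 3.399; v_R² = 0.0004809.
t = (3.399 − 0.01753)/0.0004809 = 7030 days.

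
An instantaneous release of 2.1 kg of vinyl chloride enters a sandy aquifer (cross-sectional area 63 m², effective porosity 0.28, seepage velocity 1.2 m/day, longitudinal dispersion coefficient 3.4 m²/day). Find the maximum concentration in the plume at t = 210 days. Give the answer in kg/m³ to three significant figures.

The peak of an instantaneous 1D plume sits at x = vt; there the Gaussian factor is 1 and C_max = M/(n_e·A·√(4πDt)), where n_e·A is the pore area the mass is dissolved in.
√(4πDt) = √(4π × 3.4 × 210) = 94.72 m, so C_max = 2.1/(0.28 × 63 × 94.72) = 0.00126 kg/m³.

0.00126 kg/m³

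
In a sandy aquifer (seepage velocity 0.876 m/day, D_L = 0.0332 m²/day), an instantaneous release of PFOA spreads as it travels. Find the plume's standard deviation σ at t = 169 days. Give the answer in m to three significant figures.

Dispersive spreading gives a Gaussian with σ² = 2Dt; advection only shifts the center.
σ = √(2 × 0.0332 × 169) = 3.35 m.

3.35 m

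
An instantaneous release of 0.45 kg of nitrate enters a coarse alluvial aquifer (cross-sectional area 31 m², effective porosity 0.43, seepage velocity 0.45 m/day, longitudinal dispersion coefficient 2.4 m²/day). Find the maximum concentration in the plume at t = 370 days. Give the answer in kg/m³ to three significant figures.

The peak of an instantaneous 1D plume sits at x = vt; there the Gaussian factor is 1 and C_max = M/(n_e·A·√(4πDt)), where n_e·A is the pore area the mass is dissolved in.
√(4πDt) = √(4π × 2.4 × 370) = 105.6 m, so C_max = 0.45/(0.43 × 31 × 105.6) = 0.000320 kg/m³.

0.000320 kg/m³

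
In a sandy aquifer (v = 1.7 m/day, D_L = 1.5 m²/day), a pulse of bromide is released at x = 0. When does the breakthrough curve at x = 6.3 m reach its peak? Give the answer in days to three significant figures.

For the 1D instantaneous-source solution, setting ∂C/∂t = 0 at fixed x gives v²t² + 2Dt − x² = 0, so t = (√(D² + v²x²) − D)/v².
√(D² + v²x²) = √(1.5² + 1.7² × 6.3²) = 10.81; v² = 2.89.
t = (10.81 − 1.5)/2.89 = 3.22 days (vs. the pure-advection estimate x/v = 3.71 d).

3.22 days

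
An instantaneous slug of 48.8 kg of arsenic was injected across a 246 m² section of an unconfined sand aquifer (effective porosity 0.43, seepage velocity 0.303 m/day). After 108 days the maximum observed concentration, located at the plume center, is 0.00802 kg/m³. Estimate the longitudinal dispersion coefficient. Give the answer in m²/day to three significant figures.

2.44 m²/day

At the plume center C_max = M/(n_e·A·√(4πDt)), so D = M²/(4πt·(n_e·A·C_max)²).
n_e·A·C_max = 0.43 × 246 × 0.00802 = 0.8484 kg/m.
D = 48.8²/(4π × 108 × 0.8484²) = 2.44 m²/day.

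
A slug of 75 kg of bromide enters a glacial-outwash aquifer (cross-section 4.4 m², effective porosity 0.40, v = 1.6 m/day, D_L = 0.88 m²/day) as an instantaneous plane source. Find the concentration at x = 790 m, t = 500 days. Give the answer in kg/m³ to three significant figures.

For an instantaneous plane source, C(x,t) = M/(n_e·A·√(4πDt)) · exp(−(x−vt)²/(4Dt)), with n_e·A the pore (flow) area.
Plume center vt = 1.6 × 500 = 800 m, so the well at 790 m is 10 m upgradient of the peak.
√(4πDt) = 74.36 m, giving peak height M/(n_e·A·√(4πDt)) = 75/(0.40 × 4.4 × 74.36) = 0.5731 kg/m³.
(x−vt)²/(4Dt) = (-10)²/(4 × 0.88 × 500) = 0.05682; exp(−0.05682) = 0.9448.
C = 0.5731 × 0.9448 = 0.541 kg/m³.

0.541 kg/m³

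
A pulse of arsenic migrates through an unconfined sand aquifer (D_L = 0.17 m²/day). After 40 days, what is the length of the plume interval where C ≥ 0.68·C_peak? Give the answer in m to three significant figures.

The plume is Gaussian with σ = √(2Dt) = √(2 × 0.17 × 40) = 3.688 m.
C/C_peak = exp(−Δx²/(2σ²)) = 0.68 ⇒ Δx = σ·√(−2 ln 0.68) = 3.688 × 0.8783 = 3.239 m.
Width = 2Δx = 6.48 m.

6.48 m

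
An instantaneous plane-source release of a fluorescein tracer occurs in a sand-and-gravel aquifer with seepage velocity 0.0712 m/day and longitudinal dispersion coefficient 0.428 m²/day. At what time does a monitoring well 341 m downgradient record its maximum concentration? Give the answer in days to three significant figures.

For the 1D instantaneous-source solution, setting ∂C/∂t = 0 at fixed x gives v²t² + 2Dt − x² = 0, so t = (√(D² + v²x²) − D)/v².
√(D² + v²x²) = √(0.428² + 0.0712² × 341²) = 24.28; v² = 0.00506944.
t = (24.28 − 0.428)/0.00506944 = 4710 days (vs. the pure-advection estimate x/v = 4790 d).

4710 days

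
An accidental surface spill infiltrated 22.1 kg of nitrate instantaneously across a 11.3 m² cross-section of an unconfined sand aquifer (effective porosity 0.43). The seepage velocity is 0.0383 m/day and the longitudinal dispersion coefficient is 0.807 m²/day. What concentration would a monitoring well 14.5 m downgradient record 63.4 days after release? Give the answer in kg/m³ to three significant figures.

0.0880 kg/m³

For an instantaneous plane source, C(x,t) = M/(n_e·A·√(4πDt)) · exp(−(x−vt)²/(4Dt)), with n_e·A the pore (flow) area.
Plume center vt = 0.0383 × 63.4 = 2.42822 m, so the well at 14.5 m is 12.07178 m downgradient of the peak.
√(4πDt) = 25.36 m, giving peak height M/(n_e·A·√(4πDt)) = 22.1/(0.43 × 11.3 × 25.36) = 0.1793 kg/m³.
(x−vt)²/(4Dt) = (12.07178)²/(4 × 0.807 × 63.4) = 0.7121; exp(−0.7121) = 0.4906.
C = 0.1793 × 0.4906 = 0.0880 kg/m³.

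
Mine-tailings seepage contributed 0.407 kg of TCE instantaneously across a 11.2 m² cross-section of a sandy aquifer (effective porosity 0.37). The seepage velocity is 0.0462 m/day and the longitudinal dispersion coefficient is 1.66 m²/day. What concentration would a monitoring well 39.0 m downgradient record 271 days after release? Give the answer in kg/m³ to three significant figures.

0.000885 kg/m³

For an instantaneous plane source, C(x,t) = M/(n_e·A·√(4πDt)) · exp(−(x−vt)²/(4Dt)), with n_e·A the pore (flow) area.
Plume center vt = 0.0462 × 271 = 12.5202 m, so the well at 39.0 m is 26.4798 m downgradient of the peak.
√(4πDt) = 75.19 m, giving peak height M/(n_e·A·√(4πDt)) = 0.407/(0.37 × 11.2 × 75.19) = 0.001306 kg/m³.
(x−vt)²/(4Dt) = (26.4798)²/(4 × 1.66 × 271) = 0.3897; exp(−0.3897) = 0.6773.
C = 0.001306 × 0.6773 = 0.000885 kg/m³.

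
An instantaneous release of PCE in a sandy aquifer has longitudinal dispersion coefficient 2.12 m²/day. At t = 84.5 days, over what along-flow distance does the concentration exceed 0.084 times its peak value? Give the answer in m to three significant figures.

84.3 m

The plume is Gaussian with σ = √(2Dt) = √(2 × 2.12 × 84.5) = 18.93 m.
C/C_peak = exp(−Δx²/(2σ²)) = 0.084 ⇒ Δx = σ·√(−2 ln 0.084) = 18.93 × 2.226 = 42.14 m.
Width = 2Δx = 84.3 m.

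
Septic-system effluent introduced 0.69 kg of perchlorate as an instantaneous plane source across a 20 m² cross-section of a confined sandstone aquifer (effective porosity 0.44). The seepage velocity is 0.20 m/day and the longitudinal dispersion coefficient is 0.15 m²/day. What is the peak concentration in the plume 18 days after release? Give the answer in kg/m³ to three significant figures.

0.0135 kg/m³

The peak of an instantaneous 1D plume sits at x = vt; there the Gaussian factor is 1 and C_max = M/(n_e·A·√(4πDt)), where n_e·A is the pore area the mass is dissolved in.
√(4πDt) = √(4π × 0.15 × 18) = 5.825 m, so C_max = 0.69/(0.44 × 20 × 5.825) = 0.0135 kg/m³.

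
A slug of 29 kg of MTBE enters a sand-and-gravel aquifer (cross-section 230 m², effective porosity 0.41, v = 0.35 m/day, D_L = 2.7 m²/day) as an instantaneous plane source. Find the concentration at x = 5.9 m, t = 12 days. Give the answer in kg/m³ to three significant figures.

For an instantaneous plane source, C(x,t) = M/(n_e·A·√(4πDt)) · exp(−(x−vt)²/(4Dt)), with n_e·A the pore (flow) area.
Plume center vt = 0.35 × 12 = 4.2 m, so the well at 5.9 m is 1.7 m downgradient of the peak.
√(4πDt) = 20.18 m, giving peak height M/(n_e·A·√(4πDt)) = 29/(0.41 × 230 × 20.18) = 0.01524 kg/m³.
(x−vt)²/(4Dt) = (1.7)²/(4 × 2.7 × 12) = 0.02230; exp(−0.02230) = 0.9779.
C = 0.01524 × 0.9779 = 0.0149 kg/m³.

0.0149 kg/m³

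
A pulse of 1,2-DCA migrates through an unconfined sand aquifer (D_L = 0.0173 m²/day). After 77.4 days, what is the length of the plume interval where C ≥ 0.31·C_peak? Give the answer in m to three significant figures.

The plume is Gaussian with σ = √(2Dt) = √(2 × 0.0173 × 77.4) = 1.636 m.
C/C_peak = exp(−Δx²/(2σ²)) = 0.31 ⇒ Δx = σ·√(−2 ln 0.31) = 1.636 × 1.530 = 2.503 m.
Width = 2Δx = 5.01 m.

5.01 m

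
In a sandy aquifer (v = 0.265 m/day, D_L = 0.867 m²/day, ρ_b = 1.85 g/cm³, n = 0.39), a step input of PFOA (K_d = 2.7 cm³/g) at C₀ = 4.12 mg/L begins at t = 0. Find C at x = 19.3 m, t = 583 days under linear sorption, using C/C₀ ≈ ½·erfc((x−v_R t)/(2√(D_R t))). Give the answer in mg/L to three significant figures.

0.707 mg/L

Retardation factor R = 1 + ρ_b·K_d/n = 1 + 1.85 × 2.7/0.39 = 13.81.
Sorption retards both mechanisms: v_R = v/R = 0.01919 m/day, D_R = D/R = 0.06278 m²/day.
v_R·t = 0.01919 × 583 = 11.18777 m; 2√(D_R t) = 12.10 m; argument = (19.3 − 11.18777)/12.10 = 0.6704.
C = C₀ × ½·erfc(0.6704) = 4.12 × 0.1715 = 0.707 mg/L.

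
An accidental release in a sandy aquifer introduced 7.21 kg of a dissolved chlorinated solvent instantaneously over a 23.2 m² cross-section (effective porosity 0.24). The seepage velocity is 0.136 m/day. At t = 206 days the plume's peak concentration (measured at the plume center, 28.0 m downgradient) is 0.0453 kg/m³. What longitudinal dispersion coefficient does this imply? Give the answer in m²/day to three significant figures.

At the plume center C_max = M/(n_e·A·√(4πDt)), so D = M²/(4πt·(n_e·A·C_max)²).
n_e·A·C_max = 0.24 × 23.2 × 0.0453 = 0.2522 kg/m.
D = 7.21²/(4π × 206 × 0.2522²) = 0.316 m²/day.

0.316 m²/day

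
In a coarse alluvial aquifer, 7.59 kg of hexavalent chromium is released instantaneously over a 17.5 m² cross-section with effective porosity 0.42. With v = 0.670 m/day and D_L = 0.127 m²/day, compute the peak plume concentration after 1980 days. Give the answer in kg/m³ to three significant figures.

0.0184 kg/m³

The peak of an instantaneous 1D plume sits at x = vt; there the Gaussian factor is 1 and C_max = M/(n_e·A·√(4πDt)), where n_e·A is the pore area the mass is dissolved in.
√(4πDt) = √(4π × 0.127 × 1980) = 56.21 m, so C_max = 7.59/(0.42 × 17.5 × 56.21) = 0.0184 kg/m³.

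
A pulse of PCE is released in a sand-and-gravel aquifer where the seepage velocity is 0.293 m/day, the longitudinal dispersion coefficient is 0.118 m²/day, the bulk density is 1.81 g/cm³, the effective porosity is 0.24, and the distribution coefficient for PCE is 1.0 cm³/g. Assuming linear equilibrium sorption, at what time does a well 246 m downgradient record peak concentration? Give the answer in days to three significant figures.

Retardation factor R = 1 + ρ_b·K_d/n = 1 + 1.81 × 1.0/0.24 = 8.542.
Sorption retards both mechanisms: v_R = v/R = 0.03430 m/day, D_R = D/R = 0.01381 m²/day.
Peak time from v_R²t² + 2D_R t − x² = 0: t = (√(D_R² + v_R²x²) − D_R)/v_R².
√(D_R² + v_R²x²) = √(0.01381² + 0.03430² × 246²) = 8.438; v_R² = 0.001176.
t = (8.438 − 0.01381)/0.001176 = 7160 days.

7160 days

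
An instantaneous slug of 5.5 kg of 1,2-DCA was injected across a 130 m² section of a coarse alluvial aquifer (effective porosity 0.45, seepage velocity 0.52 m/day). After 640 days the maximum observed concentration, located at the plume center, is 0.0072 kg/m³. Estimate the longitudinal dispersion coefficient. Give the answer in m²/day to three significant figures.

At the plume center C_max = M/(n_e·A·√(4πDt)), so D = M²/(4πt·(n_e·A·C_max)²).
n_e·A·C_max = 0.45 × 130 × 0.0072 = 0.4212 kg/m.
D = 5.5²/(4π × 640 × 0.4212²) = 0.0212 m²/day.

0.0212 m²/day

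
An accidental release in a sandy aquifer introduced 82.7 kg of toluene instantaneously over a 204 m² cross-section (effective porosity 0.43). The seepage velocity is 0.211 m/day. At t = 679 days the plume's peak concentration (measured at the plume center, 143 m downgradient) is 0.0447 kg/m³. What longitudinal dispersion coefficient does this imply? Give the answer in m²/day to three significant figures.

At the plume center C_max = M/(n_e·A·√(4πDt)), so D = M²/(4πt·(n_e·A·C_max)²).
n_e·A·C_max = 0.43 × 204 × 0.0447 = 3.921 kg/m.
D = 82.7²/(4π × 679 × 3.921²) = 0.0521 m²/day.

0.0521 m²/day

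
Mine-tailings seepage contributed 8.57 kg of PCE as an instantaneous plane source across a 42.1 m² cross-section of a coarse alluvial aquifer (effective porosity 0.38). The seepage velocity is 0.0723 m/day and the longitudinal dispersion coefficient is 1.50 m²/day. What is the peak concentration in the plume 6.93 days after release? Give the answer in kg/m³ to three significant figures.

The peak of an instantaneous 1D plume sits at x = vt; there the Gaussian factor is 1 and C_max = M/(n_e·A·√(4πDt)), where n_e·A is the pore area the mass is dissolved in.
√(4πDt) = √(4π × 1.50 × 6.93) = 11.43 m, so C_max = 8.57/(0.38 × 42.1 × 11.43) = 0.0469 kg/m³.

0.0469 kg/m³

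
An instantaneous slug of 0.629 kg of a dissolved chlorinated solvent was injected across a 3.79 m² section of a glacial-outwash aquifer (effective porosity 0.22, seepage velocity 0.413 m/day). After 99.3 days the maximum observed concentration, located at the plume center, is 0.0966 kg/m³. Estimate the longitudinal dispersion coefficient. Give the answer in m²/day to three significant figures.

At the plume center C_max = M/(n_e·A·√(4πDt)), so D = M²/(4πt·(n_e·A·C_max)²).
n_e·A·C_max = 0.22 × 3.79 × 0.0966 = 0.08055 kg/m.
D = 0.629²/(4π × 99.3 × 0.08055²) = 0.0489 m²/day.

0.0489 m²/day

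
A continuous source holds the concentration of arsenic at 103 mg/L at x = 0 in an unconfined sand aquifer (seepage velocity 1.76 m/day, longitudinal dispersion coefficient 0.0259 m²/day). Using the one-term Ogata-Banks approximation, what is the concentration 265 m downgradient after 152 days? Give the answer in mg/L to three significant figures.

84.0 mg/L

For a continuous step input, C/C₀ ≈ ½·erfc((x−vt)/(2√(Dt))).
vt = 1.76 × 152 = 267.52 m and 2√(Dt) = 2√(0.0259 × 152) = 3.968 m.
Argument (x−vt)/(2√(Dt)) = (265 − 267.52)/3.968 = -0.6351; ½·erfc(-0.6351) = 0.8155.
C = 103 × 0.8155 = 84.0 mg/L.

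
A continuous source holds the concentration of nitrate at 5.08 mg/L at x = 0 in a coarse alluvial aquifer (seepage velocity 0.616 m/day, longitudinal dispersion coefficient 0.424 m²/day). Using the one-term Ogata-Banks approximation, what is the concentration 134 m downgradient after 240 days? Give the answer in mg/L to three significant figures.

For a continuous step input, C/C₀ ≈ ½·erfc((x−vt)/(2√(Dt))).
vt = 0.616 × 240 = 147.84 m and 2√(Dt) = 2√(0.424 × 240) = 20.18 m.
Argument (x−vt)/(2√(Dt)) = (134 − 147.84)/20.18 = -0.6858; ½·erfc(-0.6858) = 0.8339.
C = 5.08 × 0.8339 = 4.24 mg/L.

4.24 mg/L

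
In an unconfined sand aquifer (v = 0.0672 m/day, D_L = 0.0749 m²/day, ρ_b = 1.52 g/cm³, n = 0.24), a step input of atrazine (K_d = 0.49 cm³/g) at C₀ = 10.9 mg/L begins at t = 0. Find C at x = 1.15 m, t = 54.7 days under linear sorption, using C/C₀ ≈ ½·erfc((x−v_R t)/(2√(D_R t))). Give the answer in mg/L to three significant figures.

4.67 mg/L

Retardation factor R = 1 + ρ_b·K_d/n = 1 + 1.52 × 0.49/0.24 = 4.103.
Sorption retards both mechanisms: v_R = v/R = 0.01638 m/day, D_R = D/R = 0.01825 m²/day.
v_R·t = 0.01638 × 54.7 = 0.895986 m; 2√(D_R t) = 1.998 m; argument = (1.15 − 0.895986)/1.998 = 0.1271.
C = C₀ × ½·erfc(0.1271) = 10.9 × 0.4287 = 4.67 mg/L.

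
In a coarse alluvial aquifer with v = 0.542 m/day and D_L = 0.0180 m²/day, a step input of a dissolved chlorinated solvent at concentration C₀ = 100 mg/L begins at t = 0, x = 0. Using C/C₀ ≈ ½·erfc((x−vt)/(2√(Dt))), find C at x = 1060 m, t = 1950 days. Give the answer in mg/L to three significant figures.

For a continuous step input, C/C₀ ≈ ½·erfc((x−vt)/(2√(Dt))).
vt = 0.542 × 1950 = 1056.9 m and 2√(Dt) = 2√(0.0180 × 1950) = 11.85 m.
Argument (x−vt)/(2√(Dt)) = (1060 − 1056.9)/11.85 = 0.2616; ½·erfc(0.2616) = 0.3557.
C = 100 × 0.3557 = 35.6 mg/L.

35.6 mg/L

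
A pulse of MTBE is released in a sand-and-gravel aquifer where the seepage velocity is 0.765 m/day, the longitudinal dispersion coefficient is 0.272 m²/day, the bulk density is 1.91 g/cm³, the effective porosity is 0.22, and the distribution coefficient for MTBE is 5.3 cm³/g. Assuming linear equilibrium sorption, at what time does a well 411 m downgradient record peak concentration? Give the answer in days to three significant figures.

25200 days

Retardation factor R = 1 + ρ_b·K_d/n = 1 + 1.91 × 5.3/0.22 = 47.01.
Sorption retards both mechanisms: v_R = v/R = 0.01627 m/day, D_R = D/R = 0.005786 m²/day.
Peak time from v_R²t² + 2D_R t − x² = 0: t = (√(D_R² + v_R²x²) − D_R)/v_R².
√(D_R² + v_R²x²) = √(0.005786² + 0.01627² × 411²) = 6.687; v_R² = 0.0002647.
t = (6.687 − 0.005786)/0.0002647 = 25200 days.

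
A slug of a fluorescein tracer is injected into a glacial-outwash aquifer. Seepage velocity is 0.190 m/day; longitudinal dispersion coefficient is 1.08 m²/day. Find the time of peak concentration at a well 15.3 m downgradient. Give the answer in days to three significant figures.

For the 1D instantaneous-source solution, setting ∂C/∂t = 0 at fixed x gives v²t² + 2Dt − x² = 0, so t = (√(D² + v²x²) − D)/v².
√(D² + v²x²) = √(1.08² + 0.190² × 15.3²) = 3.101; v² = 0.0361.
t = (3.101 − 1.08)/0.0361 = 56.0 days (vs. the pure-advection estimate x/v = 80.5 d).

56.0 days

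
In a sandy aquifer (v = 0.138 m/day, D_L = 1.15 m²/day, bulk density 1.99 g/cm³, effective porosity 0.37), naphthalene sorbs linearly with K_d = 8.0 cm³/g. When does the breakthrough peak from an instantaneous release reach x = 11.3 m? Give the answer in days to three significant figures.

Retardation factor R = 1 + ρ_b·K_d/n = 1 + 1.99 × 8.0/0.37 = 44.03.
Sorption retards both mechanisms: v_R = v/R = 0.003134 m/day, D_R = D/R = 0.02612 m²/day.
Peak time from v_R²t² + 2D_R t − x² = 0: t = (√(D_R² + v_R²x²) − D_R)/v_R².
√(D_R² + v_R²x²) = √(0.02612² + 0.003134² × 11.3²) = 0.04400; v_R² = 9.822e-06.
t = (0.04400 − 0.02612)/9.822e-06 = 1820 days.

1820 days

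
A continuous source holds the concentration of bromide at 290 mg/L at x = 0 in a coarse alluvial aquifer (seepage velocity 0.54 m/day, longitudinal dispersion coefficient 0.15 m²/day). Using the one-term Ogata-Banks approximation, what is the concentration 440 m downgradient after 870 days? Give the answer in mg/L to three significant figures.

281 mg/L

For a continuous step input, C/C₀ ≈ ½·erfc((x−vt)/(2√(Dt))).
vt = 0.54 × 870 = 469.8 m and 2√(Dt) = 2√(0.15 × 870) = 22.85 m.
Argument (x−vt)/(2√(Dt)) = (440 − 469.8)/22.85 = -1.304; ½·erfc(-1.304) = 0.9674.
C = 290 × 0.9674 = 281 mg/L.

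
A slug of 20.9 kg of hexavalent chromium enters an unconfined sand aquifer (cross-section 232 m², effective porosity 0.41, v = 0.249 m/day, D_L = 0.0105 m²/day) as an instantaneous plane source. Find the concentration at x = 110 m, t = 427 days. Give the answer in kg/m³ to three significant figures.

For an instantaneous plane source, C(x,t) = M/(n_e·A·√(4πDt)) · exp(−(x−vt)²/(4Dt)), with n_e·A the pore (flow) area.
Plume center vt = 0.249 × 427 = 106.323 m, so the well at 110 m is 3.677 m downgradient of the peak.
√(4πDt) = 7.506 m, giving peak height M/(n_e·A·√(4πDt)) = 20.9/(0.41 × 232 × 7.506) = 0.02927 kg/m³.
(x−vt)²/(4Dt) = (3.677)²/(4 × 0.0105 × 427) = 0.7539; exp(−0.7539) = 0.4705.
C = 0.02927 × 0.4705 = 0.0138 kg/m³.

0.0138 kg/m³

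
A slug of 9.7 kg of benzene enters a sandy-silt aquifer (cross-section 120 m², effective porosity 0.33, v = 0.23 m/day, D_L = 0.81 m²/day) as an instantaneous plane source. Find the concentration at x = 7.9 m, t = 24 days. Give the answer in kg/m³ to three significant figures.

0.0146 kg/m³

For an instantaneous plane source, C(x,t) = M/(n_e·A·√(4πDt)) · exp(−(x−vt)²/(4Dt)), with n_e·A the pore (flow) area.
Plume center vt = 0.23 × 24 = 5.52 m, so the well at 7.9 m is 2.38 m downgradient of the peak.
√(4πDt) = 15.63 m, giving peak height M/(n_e·A·√(4πDt)) = 9.7/(0.33 × 120 × 15.63) = 0.01567 kg/m³.
(x−vt)²/(4Dt) = (2.38)²/(4 × 0.81 × 24) = 0.07284; exp(−0.07284) = 0.9297.
C = 0.01567 × 0.9297 = 0.0146 kg/m³.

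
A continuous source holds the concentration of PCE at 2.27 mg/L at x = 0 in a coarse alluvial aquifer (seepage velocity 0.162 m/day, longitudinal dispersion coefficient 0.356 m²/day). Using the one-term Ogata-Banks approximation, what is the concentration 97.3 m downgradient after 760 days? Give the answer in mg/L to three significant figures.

1.97 mg/L

For a continuous step input, C/C₀ ≈ ½·erfc((x−vt)/(2√(Dt))).
vt = 0.162 × 760 = 123.12 m and 2√(Dt) = 2√(0.356 × 760) = 32.90 m.
Argument (x−vt)/(2√(Dt)) = (97.3 − 123.12)/32.90 = -0.7848; ½·erfc(-0.7848) = 0.8665.
C = 2.27 × 0.8665 = 1.97 mg/L.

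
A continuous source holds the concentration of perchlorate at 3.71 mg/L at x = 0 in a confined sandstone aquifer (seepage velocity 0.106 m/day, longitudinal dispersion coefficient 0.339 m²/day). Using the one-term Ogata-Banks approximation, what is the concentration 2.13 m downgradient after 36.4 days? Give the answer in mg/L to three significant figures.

For a continuous step input, C/C₀ ≈ ½·erfc((x−vt)/(2√(Dt))).
vt = 0.106 × 36.4 = 3.8584 m and 2√(Dt) = 2√(0.339 × 36.4) = 7.026 m.
Argument (x−vt)/(2√(Dt)) = (2.13 − 3.8584)/7.026 = -0.2460; ½·erfc(-0.2460) = 0.6360.
C = 3.71 × 0.6360 = 2.36 mg/L.

2.36 mg/L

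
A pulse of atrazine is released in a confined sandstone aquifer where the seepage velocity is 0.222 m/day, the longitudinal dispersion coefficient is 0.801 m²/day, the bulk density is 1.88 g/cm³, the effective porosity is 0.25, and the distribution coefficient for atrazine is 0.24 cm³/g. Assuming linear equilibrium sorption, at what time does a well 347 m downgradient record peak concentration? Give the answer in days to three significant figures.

4340 days

Retardation factor R = 1 + ρ_b·K_d/n = 1 + 1.88 × 0.24/0.25 = 2.805.
Sorption retards both mechanisms: v_R = v/R = 0.07914 m/day, D_R = D/R = 0.2856 m²/day.
Peak time from v_R²t² + 2D_R t − x² = 0: t = (√(D_R² + v_R²x²) − D_R)/v_R².
√(D_R² + v_R²x²) = √(0.2856² + 0.07914² × 347²) = 27.46; v_R² = 0.006263.
t = (27.46 − 0.2856)/0.006263 = 4340 days.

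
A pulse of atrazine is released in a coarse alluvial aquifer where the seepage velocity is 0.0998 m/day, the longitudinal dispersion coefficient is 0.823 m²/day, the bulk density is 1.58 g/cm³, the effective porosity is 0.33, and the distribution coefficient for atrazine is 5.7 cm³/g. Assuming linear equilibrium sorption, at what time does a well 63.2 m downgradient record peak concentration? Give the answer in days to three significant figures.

15700 days

Retardation factor R = 1 + ρ_b·K_d/n = 1 + 1.58 × 5.7/0.33 = 28.29.
Sorption retards both mechanisms: v_R = v/R = 0.003528 m/day, D_R = D/R = 0.02909 m²/day.
Peak time from v_R²t² + 2D_R t − x² = 0: t = (√(D_R² + v_R²x²) − D_R)/v_R².
√(D_R² + v_R²x²) = √(0.02909² + 0.003528² × 63.2²) = 0.2249; v_R² = 1.245e-05.
t = (0.2249 − 0.02909)/1.245e-05 = 15700 days.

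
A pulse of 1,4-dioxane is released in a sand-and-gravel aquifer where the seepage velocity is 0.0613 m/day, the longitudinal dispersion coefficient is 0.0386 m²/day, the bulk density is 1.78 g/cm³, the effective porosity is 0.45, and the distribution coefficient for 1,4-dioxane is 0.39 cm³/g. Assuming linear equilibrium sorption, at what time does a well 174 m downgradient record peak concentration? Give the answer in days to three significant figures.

Retardation factor R = 1 + ρ_b·K_d/n = 1 + 1.78 × 0.39/0.45 = 2.543.
Sorption retards both mechanisms: v_R = v/R = 0.02411 m/day, D_R = D/R = 0.01518 m²/day.
Peak time from v_R²t² + 2D_R t − x² = 0: t = (√(D_R² + v_R²x²) − D_R)/v_R².
√(D_R² + v_R²x²) = √(0.01518² + 0.02411² × 174²) = 4.195; v_R² = 0.0005813.
t = (4.195 − 0.01518)/0.0005813 = 7190 days.

7190 days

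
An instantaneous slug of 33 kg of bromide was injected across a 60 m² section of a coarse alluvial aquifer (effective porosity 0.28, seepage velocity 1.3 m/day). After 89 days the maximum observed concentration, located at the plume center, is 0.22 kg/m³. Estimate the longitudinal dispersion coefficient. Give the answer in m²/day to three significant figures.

0.0713 m²/day

At the plume center C_max = M/(n_e·A·√(4πDt)), so D = M²/(4πt·(n_e·A·C_max)²).
n_e·A·C_max = 0.28 × 60 × 0.22 = 3.696 kg/m.
D = 33²/(4π × 89 × 3.696²) = 0.0713 m²/day.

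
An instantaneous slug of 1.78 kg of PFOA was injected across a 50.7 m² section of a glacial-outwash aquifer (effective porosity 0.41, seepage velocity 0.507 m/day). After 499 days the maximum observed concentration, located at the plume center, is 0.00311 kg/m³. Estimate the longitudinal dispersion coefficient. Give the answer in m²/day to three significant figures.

0.121 m²/day

At the plume center C_max = M/(n_e·A·√(4πDt)), so D = M²/(4πt·(n_e·A·C_max)²).
n_e·A·C_max = 0.41 × 50.7 × 0.00311 = 0.06465 kg/m.
D = 1.78²/(4π × 499 × 0.06465²) = 0.121 m²/day.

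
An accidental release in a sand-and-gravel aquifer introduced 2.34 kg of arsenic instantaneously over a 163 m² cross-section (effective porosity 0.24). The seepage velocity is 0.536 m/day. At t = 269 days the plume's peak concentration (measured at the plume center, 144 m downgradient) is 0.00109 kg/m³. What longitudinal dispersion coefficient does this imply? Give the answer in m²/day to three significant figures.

At the plume center C_max = M/(n_e·A·√(4πDt)), so D = M²/(4πt·(n_e·A·C_max)²).
n_e·A·C_max = 0.24 × 163 × 0.00109 = 0.04264 kg/m.
D = 2.34²/(4π × 269 × 0.04264²) = 0.891 m²/day.

0.891 m²/day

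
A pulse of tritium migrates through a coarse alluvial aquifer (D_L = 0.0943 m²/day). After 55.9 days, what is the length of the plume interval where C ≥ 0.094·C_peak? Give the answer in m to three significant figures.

14.1 m

The plume is Gaussian with σ = √(2Dt) = √(2 × 0.0943 × 55.9) = 3.247 m.
C/C_peak = exp(−Δx²/(2σ²)) = 0.094 ⇒ Δx = σ·√(−2 ln 0.094) = 3.247 × 2.175 = 7.062 m.
Width = 2Δx = 14.1 m.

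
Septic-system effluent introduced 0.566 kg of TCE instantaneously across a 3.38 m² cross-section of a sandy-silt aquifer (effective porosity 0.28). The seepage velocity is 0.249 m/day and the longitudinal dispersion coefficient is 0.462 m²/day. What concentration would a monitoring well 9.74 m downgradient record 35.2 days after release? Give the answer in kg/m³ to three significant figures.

0.0412 kg/m³

For an instantaneous plane source, C(x,t) = M/(n_e·A·√(4πDt)) · exp(−(x−vt)²/(4Dt)), with n_e·A the pore (flow) area.
Plume center vt = 0.249 × 35.2 = 8.7648 m, so the well at 9.74 m is 0.9752 m downgradient of the peak.
√(4πDt) = 14.30 m, giving peak height M/(n_e·A·√(4πDt)) = 0.566/(0.28 × 3.38 × 14.30) = 0.04182 kg/m³.
(x−vt)²/(4Dt) = (0.9752)²/(4 × 0.462 × 35.2) = 0.01462; exp(−0.01462) = 0.9855.
C = 0.04182 × 0.9855 = 0.0412 kg/m³.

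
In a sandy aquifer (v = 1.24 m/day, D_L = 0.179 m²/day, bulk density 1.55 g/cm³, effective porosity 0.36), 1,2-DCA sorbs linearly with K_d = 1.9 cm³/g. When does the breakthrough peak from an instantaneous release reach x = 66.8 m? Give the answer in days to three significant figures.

493 days

Retardation factor R = 1 + ρ_b·K_d/n = 1 + 1.55 × 1.9/0.36 = 9.181.
Sorption retards both mechanisms: v_R = v/R = 0.1351 m/day, D_R = D/R = 0.01950 m²/day.
Peak time from v_R²t² + 2D_R t − x² = 0: t = (√(D_R² + v_R²x²) − D_R)/v_R².
√(D_R² + v_R²x²) = √(0.01950² + 0.1351² × 66.8²) = 9.025; v_R² = 0.01825.
t = (9.025 − 0.01950)/0.01825 = 493 days.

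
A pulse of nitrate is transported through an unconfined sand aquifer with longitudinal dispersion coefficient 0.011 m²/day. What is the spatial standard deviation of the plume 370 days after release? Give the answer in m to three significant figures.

2.85 m

Dispersive spreading gives a Gaussian with σ² = 2Dt; advection only shifts the center.
σ = √(2 × 0.011 × 370) = 2.85 m.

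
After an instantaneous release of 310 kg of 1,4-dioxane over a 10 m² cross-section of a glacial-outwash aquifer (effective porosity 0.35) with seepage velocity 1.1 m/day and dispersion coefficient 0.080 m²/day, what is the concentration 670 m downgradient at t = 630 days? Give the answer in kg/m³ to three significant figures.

For an instantaneous plane source, C(x,t) = M/(n_e·A·√(4πDt)) · exp(−(x−vt)²/(4Dt)), with n_e·A the pore (flow) area.
Plume center vt = 1.1 × 630 = 693 m, so the well at 670 m is 23 m upgradient of the peak.
√(4πDt) = 25.17 m, giving peak height M/(n_e·A·√(4πDt)) = 310/(0.35 × 10 × 25.17) = 3.519 kg/m³.
(x−vt)²/(4Dt) = (-23)²/(4 × 0.080 × 630) = 2.624; exp(−2.624) = 0.07251.
C = 3.519 × 0.07251 = 0.255 kg/m³.

0.255 kg/m³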